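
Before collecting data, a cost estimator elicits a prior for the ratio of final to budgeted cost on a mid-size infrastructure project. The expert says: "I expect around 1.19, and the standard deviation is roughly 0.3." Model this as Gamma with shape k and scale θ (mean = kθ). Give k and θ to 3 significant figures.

k ≈ 15.7, θ ≈ 0.0756

For Gamma(k, scale θ): mean = kθ, variance = kθ², so CV = 1/√k.
CV = SD/mean = 0.3/1.19 = 0.2521, hence k = 1/CV² = 15.7.
Then θ = mean/k = 1.19/15.7 = 0.0756.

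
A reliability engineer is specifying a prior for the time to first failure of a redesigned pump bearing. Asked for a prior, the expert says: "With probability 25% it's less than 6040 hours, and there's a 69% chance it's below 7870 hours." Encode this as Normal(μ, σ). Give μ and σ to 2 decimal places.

μ = 7094.66, σ = 1563.65

For Normal(μ,σ), the p-quantile is μ + z_p·σ. Here z_{0.25} = -0.6745, z_{0.69} = 0.4959.
So 6040 = μ − 0.6745σ and 7870 = μ + 0.4959σ.
Subtracting: σ = (7870 − 6040)/(0.4959 − (-0.6745)) = 1563.65.
Then μ = 6040 − (-0.6745)·1563.65 = 7094.66.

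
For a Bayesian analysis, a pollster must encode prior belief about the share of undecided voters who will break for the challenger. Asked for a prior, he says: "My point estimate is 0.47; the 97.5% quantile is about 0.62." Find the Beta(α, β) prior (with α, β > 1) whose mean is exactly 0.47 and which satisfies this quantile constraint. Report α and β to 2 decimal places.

α ≈ 19.67, β ≈ 22.18

With mean 0.47 fixed, write α = 0.47s, β = 0.53s where s = α+β.
Need P(θ < 0.62) = 0.975 under Beta(0.47s, 0.53s). Normal approximation: (q−m)/√(m(1−m)/s) ≈ z_{0.975} = 1.96, so s ≈ 0.47·0.53·(1.96)²/(0.62−0.47)² = 42.5.
At s = 42.5: P(θ<0.62) ≈ 0.976. Adjusting to match 0.975 gives s ≈ 41.85.
So α = 0.47·41.85 ≈ 19.67, β = 0.53·41.85 ≈ 22.18.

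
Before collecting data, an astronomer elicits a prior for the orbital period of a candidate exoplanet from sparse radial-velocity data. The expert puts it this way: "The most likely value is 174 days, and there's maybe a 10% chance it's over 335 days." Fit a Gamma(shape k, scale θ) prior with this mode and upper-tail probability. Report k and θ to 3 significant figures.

Gamma(k,θ) with k>1 has mode (k−1)θ, so θ = 174/(k−1).
Need P(X < 335) = 0.9 with θ tied to k this way. Start at k = 2, θ = 174: P(X<335) ≈ 0.573.
Too low — raise k to concentrate. Iterating converges to k ≈ 5.46.
Then θ = 174/(5.46−1) ≈ 39.

k ≈ 5.46, θ ≈ 39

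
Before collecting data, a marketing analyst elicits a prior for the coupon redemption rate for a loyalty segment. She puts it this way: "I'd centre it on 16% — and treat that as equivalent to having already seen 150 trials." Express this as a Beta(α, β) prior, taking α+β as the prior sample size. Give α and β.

Under the effective-sample-size interpretation, Beta(α, β) has prior mean α/(α+β) and prior sample size α+β.
So α+β = 150 and α/(α+β) = 0.16, giving α = 0.16·150 = 24 and β = 150 − 24 = 126.

α = 24, β = 126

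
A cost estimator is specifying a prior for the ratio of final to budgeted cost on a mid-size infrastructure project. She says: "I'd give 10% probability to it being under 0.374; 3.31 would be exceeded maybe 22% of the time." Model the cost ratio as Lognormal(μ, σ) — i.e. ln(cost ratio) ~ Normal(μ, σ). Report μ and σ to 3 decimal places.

μ ≈ 0.377, σ ≈ 1.062

If T ~ Lognormal(μ,σ) then ln T ~ Normal(μ,σ), so the p-quantile of ln T is μ + z_p·σ.
ln(0.374) = -0.9835 and ln(3.31) = 1.197; z_{0.1} = -1.282, z_{0.78} = 0.7722.
σ = (1.197 − -0.9835)/(0.7722 − (-1.282)) = 1.062.
μ = -0.9835 − (-1.282)·1.062 = 0.377.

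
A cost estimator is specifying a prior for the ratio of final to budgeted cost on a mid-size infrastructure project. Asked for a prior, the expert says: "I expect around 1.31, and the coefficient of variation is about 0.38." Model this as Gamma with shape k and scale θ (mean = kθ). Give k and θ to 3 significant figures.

For Gamma(k, scale θ): mean = kθ, variance = kθ², so CV = 1/√k.
CV = 0.38, hence k = 1/CV² = 6.93.
Then θ = mean/k = 1.31/6.93 = 0.189.

k ≈ 6.93, θ ≈ 0.189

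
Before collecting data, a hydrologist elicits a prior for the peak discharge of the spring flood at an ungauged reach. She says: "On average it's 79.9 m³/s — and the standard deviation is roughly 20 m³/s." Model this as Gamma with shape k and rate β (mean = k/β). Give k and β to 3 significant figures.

For Gamma(k, rate β): mean = k/β, variance = k/β², so CV = 1/√k.
CV = SD/mean = 20/79.9 = 0.2503, hence k = 1/CV² = 16.
Then β = k/mean = 16/79.9 = 0.2.

k ≈ 16, β ≈ 0.2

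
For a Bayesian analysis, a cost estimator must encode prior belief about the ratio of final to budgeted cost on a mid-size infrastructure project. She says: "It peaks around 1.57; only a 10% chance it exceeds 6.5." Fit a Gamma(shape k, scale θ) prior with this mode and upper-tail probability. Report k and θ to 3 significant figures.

Gamma(k,θ) with k>1 has mode (k−1)θ, so θ = 1.57/(k−1).
Need P(X < 6.5) = 0.9 with θ tied to k this way. Start at k = 2, θ = 1.57: P(X<6.5) ≈ 0.918.
Too high — lower k to spread out. Iterating converges to k ≈ 1.91.
Then θ = 1.57/(1.91−1) ≈ 1.73.

k ≈ 1.91, θ ≈ 1.73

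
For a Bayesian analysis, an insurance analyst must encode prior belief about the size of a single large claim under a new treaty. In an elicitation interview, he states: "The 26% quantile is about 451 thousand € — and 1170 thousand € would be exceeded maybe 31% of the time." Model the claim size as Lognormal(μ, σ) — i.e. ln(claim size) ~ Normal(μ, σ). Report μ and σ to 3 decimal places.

μ ≈ 6.650, σ ≈ 0.837

If T ~ Lognormal(μ,σ) then ln T ~ Normal(μ,σ), so the p-quantile of ln T is μ + z_p·σ.
ln(451) = 6.111 and ln(1170) = 7.065; z_{0.26} = -0.6433, z_{0.69} = 0.4959.
σ = (7.065 − 6.111)/(0.4959 − (-0.6433)) = 0.837.
μ = 6.111 − (-0.6433)·0.837 = 6.650.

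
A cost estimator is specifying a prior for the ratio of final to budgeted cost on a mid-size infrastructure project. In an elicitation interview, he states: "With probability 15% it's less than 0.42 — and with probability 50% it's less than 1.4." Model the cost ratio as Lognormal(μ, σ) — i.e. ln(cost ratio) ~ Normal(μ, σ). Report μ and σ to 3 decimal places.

If T ~ Lognormal(μ,σ) then ln T ~ Normal(μ,σ), so the p-quantile of ln T is μ + z_p·σ.
ln(0.42) = -0.8675 and ln(1.4) = 0.3365; z_{0.15} = -1.036, z_{0.5} = 0.
σ = (0.3365 − -0.8675)/(0 − (-1.036)) = 1.162.
μ = -0.8675 − (-1.036)·1.162 = 0.336.

μ ≈ 0.336, σ ≈ 1.162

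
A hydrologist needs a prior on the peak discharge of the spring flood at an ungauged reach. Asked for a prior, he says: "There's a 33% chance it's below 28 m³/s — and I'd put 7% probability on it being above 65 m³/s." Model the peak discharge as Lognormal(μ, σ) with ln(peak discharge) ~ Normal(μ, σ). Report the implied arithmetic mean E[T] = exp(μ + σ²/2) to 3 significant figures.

E[T] ≈ 37.4 m³/s

If T ~ Lognormal(μ,σ) then ln T ~ Normal(μ,σ), so the p-quantile of ln T is μ + z_p·σ.
ln(28) = 3.332 and ln(65) = 4.174; z_{0.33} = -0.4399, z_{0.93} = 1.476.
σ = (4.174 − 3.332)/(1.476 − (-0.4399)) = 0.440.
μ = 3.332 − (-0.4399)·0.440 = 3.526.
E[T] = exp(μ + σ²/2) = exp(3.526 + 0.0966) = 37.4 m³/s.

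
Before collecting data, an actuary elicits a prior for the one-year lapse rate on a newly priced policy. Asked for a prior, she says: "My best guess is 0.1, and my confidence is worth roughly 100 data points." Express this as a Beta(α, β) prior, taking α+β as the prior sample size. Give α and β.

α = 10, β = 90

Under the effective-sample-size interpretation, Beta(α, β) has prior mean α/(α+β) and prior sample size α+β.
So α+β = 100 and α/(α+β) = 0.1, giving α = 0.1·100 = 10 and β = 100 − 10 = 90.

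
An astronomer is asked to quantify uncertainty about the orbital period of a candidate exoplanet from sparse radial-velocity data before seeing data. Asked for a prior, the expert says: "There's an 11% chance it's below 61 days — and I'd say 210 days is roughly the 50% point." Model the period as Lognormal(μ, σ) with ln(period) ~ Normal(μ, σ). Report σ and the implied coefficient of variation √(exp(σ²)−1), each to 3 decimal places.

If T ~ Lognormal(μ,σ) then ln T ~ Normal(μ,σ), so the p-quantile of ln T is μ + z_p·σ.
ln(61) = 4.111 and ln(210) = 5.347; z_{0.11} = -1.227, z_{0.5} = 0.
σ = (5.347 − 4.111)/(0 − (-1.227)) = 1.008.
μ = 4.111 − (-1.227)·1.008 = 5.347.
CV = √(exp(σ²)−1) = √(exp(1.0159)−1) = 1.327.

σ ≈ 1.008, CV ≈ 1.327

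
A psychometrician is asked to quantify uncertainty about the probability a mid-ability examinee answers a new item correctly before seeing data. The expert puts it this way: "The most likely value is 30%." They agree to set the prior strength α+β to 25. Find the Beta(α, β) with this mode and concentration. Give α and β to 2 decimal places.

For α,β > 1 the Beta mode is (α−1)/(α+β−2). With α+β = 25, the mode is (α−1)/23.
Set (α−1)/23 = 0.3 → α = 1 + 0.3·23 = 7.90.
β = 25 − α = 17.10.

α = 7.90, β = 17.10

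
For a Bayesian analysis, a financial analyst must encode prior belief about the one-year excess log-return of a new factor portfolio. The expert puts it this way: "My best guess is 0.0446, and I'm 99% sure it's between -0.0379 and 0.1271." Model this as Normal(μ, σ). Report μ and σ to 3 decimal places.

μ = 0.045, σ = 0.032

A symmetric 99% interval runs μ ± z·σ with z = 2.576.
Half-width = 0.0825, so σ = 0.0825/2.576 = 0.032.
μ is the stated best guess, 0.045.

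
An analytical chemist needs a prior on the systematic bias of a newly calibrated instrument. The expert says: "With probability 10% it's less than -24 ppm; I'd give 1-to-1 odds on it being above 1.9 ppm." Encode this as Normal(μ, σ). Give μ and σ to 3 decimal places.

μ = 1.900, σ = 20.210

The p-quantile of Normal(μ,σ) is μ + z_p·σ, with z_{0.1} = -1.282 and z_{0.5} = 0.
Eliminate σ: μ = (z₂·x₁ − z₁·x₂)/(z₂ − z₁) = (0·-24 − (-1.282)·1.9)/1.282 = 1.900.
Then σ = (x₂ − x₁)/(z₂ − z₁) = (1.9 − -24)/1.282 = 20.210.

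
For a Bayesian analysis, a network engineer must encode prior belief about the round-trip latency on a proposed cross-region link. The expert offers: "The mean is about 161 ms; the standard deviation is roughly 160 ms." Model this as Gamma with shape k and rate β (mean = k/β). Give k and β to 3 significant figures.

k ≈ 1.01, β ≈ 0.00629

For Gamma(k, rate β): mean = k/β, variance = k/β², so CV = 1/√k.
CV = SD/mean = 160/161 = 0.9938, hence k = 1/CV² = 1.01.
Then β = k/mean = 1.01/161 = 0.00629.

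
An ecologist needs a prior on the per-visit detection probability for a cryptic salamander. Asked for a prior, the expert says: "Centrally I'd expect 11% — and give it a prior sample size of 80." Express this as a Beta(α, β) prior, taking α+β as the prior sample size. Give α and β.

Under the effective-sample-size interpretation, Beta(α, β) has prior mean α/(α+β) and prior sample size α+β.
So α+β = 80 and α/(α+β) = 0.11, giving α = 0.11·80 = 8.8 and β = 80 − 8.8 = 71.2.

α = 8.8, β = 71.2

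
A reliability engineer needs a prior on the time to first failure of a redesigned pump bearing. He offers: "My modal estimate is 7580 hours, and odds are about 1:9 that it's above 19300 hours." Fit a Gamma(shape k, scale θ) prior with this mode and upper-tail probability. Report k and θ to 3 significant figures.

Gamma(k,θ) with k>1 has mode (k−1)θ, so θ = 7580/(k−1).
Need P(X < 19300) = 0.9 with θ tied to k this way. Start at k = 2, θ = 7580: P(X<19300) ≈ 0.722.
Too low — raise k to concentrate. Iterating converges to k ≈ 3.2.
Then θ = 7580/(3.2−1) ≈ 3450.

k ≈ 3.2, θ ≈ 3450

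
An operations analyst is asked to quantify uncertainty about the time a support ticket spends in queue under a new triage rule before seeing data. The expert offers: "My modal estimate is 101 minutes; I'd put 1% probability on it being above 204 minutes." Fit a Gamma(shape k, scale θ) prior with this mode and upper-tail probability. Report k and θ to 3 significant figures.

Gamma(k,θ) with k>1 has mode (k−1)θ, so θ = 101/(k−1).
Need P(X < 204) = 0.99 with θ tied to k this way. Start at k = 2, θ = 101: P(X<204) ≈ 0.599.
Too low — raise k to concentrate. Iterating converges to k ≈ 10.9.
Then θ = 101/(10.9−1) ≈ 10.2.

k ≈ 10.9, θ ≈ 10.2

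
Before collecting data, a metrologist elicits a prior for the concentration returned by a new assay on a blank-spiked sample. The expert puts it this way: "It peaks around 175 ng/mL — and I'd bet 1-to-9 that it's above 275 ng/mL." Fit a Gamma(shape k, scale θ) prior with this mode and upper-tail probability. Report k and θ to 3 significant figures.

k ≈ 10.2, θ ≈ 19.1

Gamma(k,θ) with k>1 has mode (k−1)θ, so θ = 175/(k−1).
Need P(X < 275) = 0.9 with θ tied to k this way. Start at k = 2, θ = 175: P(X<275) ≈ 0.466.
Too low — raise k to concentrate. Iterating converges to k ≈ 10.2.
Then θ = 175/(10.2−1) ≈ 19.1.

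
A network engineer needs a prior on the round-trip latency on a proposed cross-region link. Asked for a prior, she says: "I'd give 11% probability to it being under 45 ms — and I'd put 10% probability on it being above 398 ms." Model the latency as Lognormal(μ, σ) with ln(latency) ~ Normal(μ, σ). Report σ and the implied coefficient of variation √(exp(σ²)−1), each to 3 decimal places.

If T ~ Lognormal(μ,σ) then ln T ~ Normal(μ,σ), so the p-quantile of ln T is μ + z_p·σ.
ln(45) = 3.807 and ln(398) = 5.986; z_{0.11} = -1.227, z_{0.9} = 1.282.
σ = (5.986 − 3.807)/(1.282 − (-1.227)) = 0.869.
μ = 3.807 − (-1.227)·0.869 = 4.873.
CV = √(exp(σ²)−1) = √(exp(0.7553)−1) = 1.062.

σ ≈ 0.869, CV ≈ 1.062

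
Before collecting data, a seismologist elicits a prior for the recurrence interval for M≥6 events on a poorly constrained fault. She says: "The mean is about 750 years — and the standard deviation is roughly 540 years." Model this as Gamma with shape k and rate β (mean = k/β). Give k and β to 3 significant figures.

For Gamma(k, rate β): mean = k/β, variance = k/β², so CV = 1/√k.
CV = SD/mean = 540/750 = 0.72, hence k = 1/CV² = 1.93.
Then β = k/mean = 1.93/750 = 0.00257.

k ≈ 1.93, β ≈ 0.00257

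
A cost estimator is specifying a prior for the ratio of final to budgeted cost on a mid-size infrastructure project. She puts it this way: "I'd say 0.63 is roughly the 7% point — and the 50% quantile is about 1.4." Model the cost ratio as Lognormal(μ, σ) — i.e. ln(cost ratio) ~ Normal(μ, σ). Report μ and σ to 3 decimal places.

If T ~ Lognormal(μ,σ) then ln T ~ Normal(μ,σ), so the p-quantile of ln T is μ + z_p·σ.
ln(0.63) = -0.462 and ln(1.4) = 0.3365; z_{0.07} = -1.476, z_{0.5} = 0.
σ = (0.3365 − -0.462)/(0 − (-1.476)) = 0.541.
μ = -0.462 − (-1.476)·0.541 = 0.336.

μ ≈ 0.336, σ ≈ 0.541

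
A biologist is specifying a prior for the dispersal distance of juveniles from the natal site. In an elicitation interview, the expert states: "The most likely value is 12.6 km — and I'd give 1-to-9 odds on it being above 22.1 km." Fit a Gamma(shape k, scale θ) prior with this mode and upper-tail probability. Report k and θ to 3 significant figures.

Gamma(k,θ) with k>1 has mode (k−1)θ, so θ = 12.6/(k−1).
Need P(X < 22.1) = 0.9 with θ tied to k this way. Start at k = 2, θ = 12.6: P(X<22.1) ≈ 0.523.
Too low — raise k to concentrate. Iterating converges to k ≈ 7.02.
Then θ = 12.6/(7.02−1) ≈ 2.09.

k ≈ 7.02, θ ≈ 2.09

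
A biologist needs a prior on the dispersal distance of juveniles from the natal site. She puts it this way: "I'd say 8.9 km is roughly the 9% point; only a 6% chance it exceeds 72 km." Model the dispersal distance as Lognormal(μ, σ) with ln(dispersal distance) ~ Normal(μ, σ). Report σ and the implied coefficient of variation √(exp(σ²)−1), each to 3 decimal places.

If T ~ Lognormal(μ,σ) then ln T ~ Normal(μ,σ), so the p-quantile of ln T is μ + z_p·σ.
ln(8.9) = 2.186 and ln(72) = 4.277; z_{0.09} = -1.341, z_{0.94} = 1.555.
σ = (4.277 − 2.186)/(1.555 − (-1.341)) = 0.722.
μ = 2.186 − (-1.341)·0.722 = 3.154.
CV = √(exp(σ²)−1) = √(exp(0.5213)−1) = 0.827.

σ ≈ 0.722, CV ≈ 0.827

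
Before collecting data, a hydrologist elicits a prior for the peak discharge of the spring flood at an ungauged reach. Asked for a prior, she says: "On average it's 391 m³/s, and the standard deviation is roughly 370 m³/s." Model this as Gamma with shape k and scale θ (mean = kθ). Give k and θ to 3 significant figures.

For Gamma(k, scale θ): mean = kθ, variance = kθ², so CV = 1/√k.
CV = SD/mean = 370/391 = 0.9463, hence k = 1/CV² = 1.12.
Then θ = mean/k = 391/1.12 = 350.

k ≈ 1.12, θ ≈ 350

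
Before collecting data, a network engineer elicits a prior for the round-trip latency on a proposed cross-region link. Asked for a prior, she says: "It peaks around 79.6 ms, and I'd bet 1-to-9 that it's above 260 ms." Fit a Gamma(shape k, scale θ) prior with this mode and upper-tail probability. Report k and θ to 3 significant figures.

k ≈ 2.35, θ ≈ 59.1

Gamma(k,θ) with k>1 has mode (k−1)θ, so θ = 79.6/(k−1).
Need P(X < 260) = 0.9 with θ tied to k this way. Start at k = 2, θ = 79.6: P(X<260) ≈ 0.837.
Too low — raise k to concentrate. Iterating converges to k ≈ 2.35.
Then θ = 79.6/(2.35−1) ≈ 59.1.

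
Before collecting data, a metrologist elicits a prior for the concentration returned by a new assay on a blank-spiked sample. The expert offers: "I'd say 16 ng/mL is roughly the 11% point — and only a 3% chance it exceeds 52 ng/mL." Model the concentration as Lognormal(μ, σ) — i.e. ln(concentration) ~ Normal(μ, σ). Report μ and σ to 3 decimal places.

μ ≈ 3.238, σ ≈ 0.379

If T ~ Lognormal(μ,σ) then ln T ~ Normal(μ,σ), so the p-quantile of ln T is μ + z_p·σ.
ln(16) = 2.773 and ln(52) = 3.951; z_{0.11} = -1.227, z_{0.97} = 1.881.
σ = (3.951 − 2.773)/(1.881 − (-1.227)) = 0.379.
μ = 2.773 − (-1.227)·0.379 = 3.238.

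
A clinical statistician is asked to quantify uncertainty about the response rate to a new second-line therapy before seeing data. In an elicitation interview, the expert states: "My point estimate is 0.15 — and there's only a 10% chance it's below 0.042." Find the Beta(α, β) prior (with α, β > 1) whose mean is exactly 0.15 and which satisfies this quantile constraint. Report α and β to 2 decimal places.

With mean 0.15 fixed, write α = 0.15s, β = 0.85s where s = α+β.
Need P(θ < 0.042) = 0.1 under Beta(0.15s, 0.85s). Normal approximation: (q−m)/√(m(1−m)/s) ≈ z_{0.1} = -1.28, so s ≈ 0.15·0.85·(-1.28)²/(0.042−0.15)² = 18.0.
At s = 18.0: P(θ<0.042) ≈ 0.054. Adjusting to match 0.1 gives s ≈ 12.67.
So α = 0.15·12.67 ≈ 1.90, β = 0.85·12.67 ≈ 10.77.

α ≈ 1.90, β ≈ 10.77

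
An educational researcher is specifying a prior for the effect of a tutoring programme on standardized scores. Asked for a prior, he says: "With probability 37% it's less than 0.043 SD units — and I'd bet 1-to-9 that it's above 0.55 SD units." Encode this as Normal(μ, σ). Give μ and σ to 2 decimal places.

μ = 0.15, σ = 0.31

For Normal(μ,σ), the p-quantile is μ + z_p·σ. Here z_{0.37} = -0.3319, z_{0.9} = 1.282.
So 0.043 = μ − 0.3319σ and 0.55 = μ + 1.282σ.
Subtracting: σ = (0.55 − 0.043)/(1.282 − (-0.3319)) = 0.31.
Then μ = 0.043 − (-0.3319)·0.31 = 0.15.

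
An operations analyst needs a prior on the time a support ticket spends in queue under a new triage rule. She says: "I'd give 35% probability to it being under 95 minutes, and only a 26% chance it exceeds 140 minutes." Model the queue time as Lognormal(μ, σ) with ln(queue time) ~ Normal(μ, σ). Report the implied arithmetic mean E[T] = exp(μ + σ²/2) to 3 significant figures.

E[T] ≈ 118 minutes

If T ~ Lognormal(μ,σ) then ln T ~ Normal(μ,σ), so the p-quantile of ln T is μ + z_p·σ.
ln(95) = 4.554 and ln(140) = 4.942; z_{0.35} = -0.3853, z_{0.74} = 0.6433.
σ = (4.942 − 4.554)/(0.6433 − (-0.3853)) = 0.377.
μ = 4.554 − (-0.3853)·0.377 = 4.699.
E[T] = exp(μ + σ²/2) = exp(4.699 + 0.0710) = 118 minutes.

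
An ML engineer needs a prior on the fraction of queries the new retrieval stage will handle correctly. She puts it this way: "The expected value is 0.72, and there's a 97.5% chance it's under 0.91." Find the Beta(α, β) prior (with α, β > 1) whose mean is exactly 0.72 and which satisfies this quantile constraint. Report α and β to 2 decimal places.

α ≈ 10.47, β ≈ 4.07

With mean 0.72 fixed, write α = 0.72s, β = 0.28s where s = α+β.
Need P(θ < 0.91) = 0.975 under Beta(0.72s, 0.28s). Normal approximation: (q−m)/√(m(1−m)/s) ≈ z_{0.975} = 1.96, so s ≈ 0.72·0.28·(1.96)²/(0.91−0.72)² = 21.5.
At s = 21.5: P(θ<0.91) ≈ 0.992. Adjusting to match 0.975 gives s ≈ 14.54.
So α = 0.72·14.54 ≈ 10.47, β = 0.28·14.54 ≈ 4.07.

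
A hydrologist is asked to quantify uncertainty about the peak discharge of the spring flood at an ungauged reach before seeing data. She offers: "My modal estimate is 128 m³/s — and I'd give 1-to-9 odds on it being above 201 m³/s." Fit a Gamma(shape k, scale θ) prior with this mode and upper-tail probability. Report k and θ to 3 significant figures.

Gamma(k,θ) with k>1 has mode (k−1)θ, so θ = 128/(k−1).
Need P(X < 201) = 0.9 with θ tied to k this way. Start at k = 2, θ = 128: P(X<201) ≈ 0.465.
Too low — raise k to concentrate. Iterating converges to k ≈ 10.2.
Then θ = 128/(10.2−1) ≈ 13.9.

k ≈ 10.2, θ ≈ 13.9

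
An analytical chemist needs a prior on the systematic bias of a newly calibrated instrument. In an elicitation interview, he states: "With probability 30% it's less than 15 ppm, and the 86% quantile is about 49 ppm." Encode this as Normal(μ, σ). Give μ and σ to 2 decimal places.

μ = 26.11, σ = 21.19

For Normal(μ,σ), the p-quantile is μ + z_p·σ. Here z_{0.3} = -0.5244, z_{0.86} = 1.08.
So 15 = μ − 0.5244σ and 49 = μ + 1.08σ.
Subtracting: σ = (49 − 15)/(1.08 − (-0.5244)) = 21.19.
Then μ = 15 − (-0.5244)·21.19 = 26.11.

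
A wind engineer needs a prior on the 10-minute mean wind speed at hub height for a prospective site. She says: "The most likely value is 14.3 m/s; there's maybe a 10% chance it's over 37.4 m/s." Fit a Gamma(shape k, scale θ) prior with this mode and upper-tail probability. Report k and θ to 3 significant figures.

k ≈ 3.07, θ ≈ 6.89

Gamma(k,θ) with k>1 has mode (k−1)θ, so θ = 14.3/(k−1).
Need P(X < 37.4) = 0.9 with θ tied to k this way. Start at k = 2, θ = 14.3: P(X<37.4) ≈ 0.736.
Too low — raise k to concentrate. Iterating converges to k ≈ 3.07.
Then θ = 14.3/(3.07−1) ≈ 6.89.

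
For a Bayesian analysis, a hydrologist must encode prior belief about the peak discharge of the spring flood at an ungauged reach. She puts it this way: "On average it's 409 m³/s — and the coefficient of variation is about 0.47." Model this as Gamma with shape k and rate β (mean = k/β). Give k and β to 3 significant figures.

k ≈ 4.53, β ≈ 0.0111

For Gamma(k, rate β): mean = k/β, variance = k/β², so CV = 1/√k.
CV = 0.47, hence k = 1/CV² = 4.53.
Then β = k/mean = 4.53/409 = 0.0111.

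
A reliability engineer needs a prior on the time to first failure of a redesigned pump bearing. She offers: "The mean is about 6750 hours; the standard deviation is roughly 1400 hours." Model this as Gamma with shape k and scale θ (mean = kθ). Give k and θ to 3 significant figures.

k ≈ 23.2, θ ≈ 290

For Gamma(k, scale θ): mean = kθ, variance = kθ², so CV = 1/√k.
CV = SD/mean = 1400/6750 = 0.2074, hence k = 1/CV² = 23.2.
Then θ = mean/k = 6750/23.2 = 290.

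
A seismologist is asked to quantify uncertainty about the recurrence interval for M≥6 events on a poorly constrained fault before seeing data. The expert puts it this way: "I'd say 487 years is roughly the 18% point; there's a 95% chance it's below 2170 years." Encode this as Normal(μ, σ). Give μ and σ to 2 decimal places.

For Normal(μ,σ), the p-quantile is μ + z_p·σ. Here z_{0.18} = -0.9154, z_{0.95} = 1.645.
So 487 = μ − 0.9154σ and 2170 = μ + 1.645σ.
Subtracting: σ = (2170 − 487)/(1.645 − (-0.9154)) = 657.37.
Then μ = 487 − (-0.9154)·657.37 = 1088.73.

μ = 1088.73, σ = 657.37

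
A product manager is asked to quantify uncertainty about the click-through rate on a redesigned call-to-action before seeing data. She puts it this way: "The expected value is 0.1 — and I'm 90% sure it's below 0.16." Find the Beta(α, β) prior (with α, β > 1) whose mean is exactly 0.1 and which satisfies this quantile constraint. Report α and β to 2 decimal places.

With mean 0.1 fixed, write α = 0.1s, β = 0.9s where s = α+β.
Need P(θ < 0.16) = 0.9 under Beta(0.1s, 0.9s). Normal approximation: (q−m)/√(m(1−m)/s) ≈ z_{0.9} = 1.28, so s ≈ 0.1·0.9·(1.28)²/(0.16−0.1)² = 41.1.
At s = 41.1: P(θ<0.16) ≈ 0.893. Adjusting to match 0.9 gives s ≈ 44.51.
So α = 0.1·44.51 ≈ 4.45, β = 0.9·44.51 ≈ 40.06.

α ≈ 4.45, β ≈ 40.06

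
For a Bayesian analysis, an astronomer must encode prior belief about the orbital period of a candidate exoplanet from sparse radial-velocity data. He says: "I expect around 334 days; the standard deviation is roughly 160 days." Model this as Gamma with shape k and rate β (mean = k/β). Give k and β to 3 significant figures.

For Gamma(k, rate β): mean = k/β, variance = k/β², so CV = 1/√k.
CV = SD/mean = 160/334 = 0.479, hence k = 1/CV² = 4.36.
Then β = k/mean = 4.36/334 = 0.013.

k ≈ 4.36, β ≈ 0.013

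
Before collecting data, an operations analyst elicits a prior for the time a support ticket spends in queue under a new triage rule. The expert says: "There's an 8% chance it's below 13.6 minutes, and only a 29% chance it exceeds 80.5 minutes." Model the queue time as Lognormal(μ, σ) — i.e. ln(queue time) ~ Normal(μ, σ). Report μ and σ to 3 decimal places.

If T ~ Lognormal(μ,σ) then ln T ~ Normal(μ,σ), so the p-quantile of ln T is μ + z_p·σ.
ln(13.6) = 2.61 and ln(80.5) = 4.388; z_{0.08} = -1.405, z_{0.71} = 0.5534.
σ = (4.388 − 2.61)/(0.5534 − (-1.405)) = 0.908.
μ = 2.61 − (-1.405)·0.908 = 3.886.

μ ≈ 3.886, σ ≈ 0.908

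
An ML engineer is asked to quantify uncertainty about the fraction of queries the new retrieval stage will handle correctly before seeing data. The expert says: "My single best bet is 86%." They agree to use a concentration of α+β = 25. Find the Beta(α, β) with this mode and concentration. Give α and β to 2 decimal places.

For α,β > 1 the Beta mode is (α−1)/(α+β−2). With α+β = 25, the mode is (α−1)/23.
Set (α−1)/23 = 0.86 → α = 1 + 0.86·23 = 20.78.
β = 25 − α = 4.22.

α = 20.78, β = 4.22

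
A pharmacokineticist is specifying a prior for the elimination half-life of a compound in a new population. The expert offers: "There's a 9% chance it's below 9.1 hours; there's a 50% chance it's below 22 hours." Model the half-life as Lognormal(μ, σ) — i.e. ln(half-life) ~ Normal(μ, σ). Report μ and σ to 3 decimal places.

If T ~ Lognormal(μ,σ) then ln T ~ Normal(μ,σ), so the p-quantile of ln T is μ + z_p·σ.
ln(9.1) = 2.208 and ln(22) = 3.091; z_{0.09} = -1.341, z_{0.5} = 0.
σ = (3.091 − 2.208)/(0 − (-1.341)) = 0.658.
μ = 2.208 − (-1.341)·0.658 = 3.091.

μ ≈ 3.091, σ ≈ 0.658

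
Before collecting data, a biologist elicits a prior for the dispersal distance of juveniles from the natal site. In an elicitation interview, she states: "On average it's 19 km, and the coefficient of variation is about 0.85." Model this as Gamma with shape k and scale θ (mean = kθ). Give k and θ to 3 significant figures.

k ≈ 1.38, θ ≈ 13.7

For Gamma(k, scale θ): mean = kθ, variance = kθ², so CV = 1/√k.
CV = 0.85, hence k = 1/CV² = 1.38.
Then θ = mean/k = 19/1.38 = 13.7.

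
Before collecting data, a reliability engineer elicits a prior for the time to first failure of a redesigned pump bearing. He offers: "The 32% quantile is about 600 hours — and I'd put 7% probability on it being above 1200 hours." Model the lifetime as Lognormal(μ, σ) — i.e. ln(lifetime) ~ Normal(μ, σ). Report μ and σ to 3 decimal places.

μ ≈ 6.564, σ ≈ 0.357

If T ~ Lognormal(μ,σ) then ln T ~ Normal(μ,σ), so the p-quantile of ln T is μ + z_p·σ.
ln(600) = 6.397 and ln(1200) = 7.09; z_{0.32} = -0.4677, z_{0.93} = 1.476.
σ = (7.09 − 6.397)/(1.476 − (-0.4677)) = 0.357.
μ = 6.397 − (-0.4677)·0.357 = 6.564.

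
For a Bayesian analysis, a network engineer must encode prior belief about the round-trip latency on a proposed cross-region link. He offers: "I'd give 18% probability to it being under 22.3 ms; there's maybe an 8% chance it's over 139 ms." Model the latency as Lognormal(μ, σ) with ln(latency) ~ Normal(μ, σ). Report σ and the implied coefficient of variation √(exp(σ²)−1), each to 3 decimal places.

σ ≈ 0.789, CV ≈ 0.929

If T ~ Lognormal(μ,σ) then ln T ~ Normal(μ,σ), so the p-quantile of ln T is μ + z_p·σ.
ln(22.3) = 3.105 and ln(139) = 4.934; z_{0.18} = -0.9154, z_{0.92} = 1.405.
σ = (4.934 − 3.105)/(1.405 − (-0.9154)) = 0.789.
μ = 3.105 − (-0.9154)·0.789 = 3.826.
CV = √(exp(σ²)−1) = √(exp(0.6219)−1) = 0.929.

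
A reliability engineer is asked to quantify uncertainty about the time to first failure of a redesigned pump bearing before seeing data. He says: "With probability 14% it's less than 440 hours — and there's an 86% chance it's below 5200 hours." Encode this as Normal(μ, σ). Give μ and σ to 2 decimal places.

μ = 2820.00, σ = 2203.05

The p-quantile of Normal(μ,σ) is μ + z_p·σ, with z_{0.14} = -1.08 and z_{0.86} = 1.08.
Eliminate σ: μ = (z₂·x₁ − z₁·x₂)/(z₂ − z₁) = (1.08·440 − (-1.08)·5200)/2.161 = 2820.00.
Then σ = (x₂ − x₁)/(z₂ − z₁) = (5200 − 440)/2.161 = 2203.05.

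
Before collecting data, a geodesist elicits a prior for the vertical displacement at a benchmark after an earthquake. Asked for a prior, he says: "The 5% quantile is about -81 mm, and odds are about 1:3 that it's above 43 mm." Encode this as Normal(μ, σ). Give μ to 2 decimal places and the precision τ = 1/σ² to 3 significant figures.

The p-quantile of Normal(μ,σ) is μ + z_p·σ, with z_{0.05} = -1.645 and z_{0.75} = 0.6745.
Eliminate σ: μ = (z₂·x₁ − z₁·x₂)/(z₂ − z₁) = (0.6745·-81 − (-1.645)·43)/2.319 = 6.94.
Then σ = (x₂ − x₁)/(z₂ − z₁) = (43 − -81)/2.319 = 53.46.
Precision τ = 1/σ² = 1/53.46² = 0.00035.

μ = 6.94, τ = 0.00035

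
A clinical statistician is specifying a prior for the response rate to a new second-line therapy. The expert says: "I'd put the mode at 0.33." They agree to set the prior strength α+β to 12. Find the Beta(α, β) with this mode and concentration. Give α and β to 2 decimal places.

For α,β > 1 the Beta mode is (α−1)/(α+β−2). With α+β = 12, the mode is (α−1)/10.
Set (α−1)/10 = 0.33 → α = 1 + 0.33·10 = 4.30.
β = 12 − α = 7.70.

α = 4.30, β = 7.70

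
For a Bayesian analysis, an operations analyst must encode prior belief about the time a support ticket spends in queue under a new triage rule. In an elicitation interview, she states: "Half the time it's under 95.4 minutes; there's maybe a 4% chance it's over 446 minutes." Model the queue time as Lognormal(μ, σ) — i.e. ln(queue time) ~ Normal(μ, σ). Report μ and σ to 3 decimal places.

μ ≈ 4.558, σ ≈ 0.881

If T ~ Lognormal(μ,σ) then ln T ~ Normal(μ,σ), so the p-quantile of ln T is μ + z_p·σ.
ln(95.4) = 4.558 and ln(446) = 6.1; z_{0.5} = 0, z_{0.96} = 1.751.
σ = (6.1 − 4.558)/(1.751 − (0)) = 0.881.
μ = 4.558 − (0)·0.881 = 4.558.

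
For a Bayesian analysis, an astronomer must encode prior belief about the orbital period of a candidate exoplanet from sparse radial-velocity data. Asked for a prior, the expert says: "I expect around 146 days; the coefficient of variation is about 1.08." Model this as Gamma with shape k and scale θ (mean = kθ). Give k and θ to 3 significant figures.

For Gamma(k, scale θ): mean = kθ, variance = kθ², so CV = 1/√k.
CV = 1.08, hence k = 1/CV² = 0.857.
Then θ = mean/k = 146/0.857 = 170.

k ≈ 0.857, θ ≈ 170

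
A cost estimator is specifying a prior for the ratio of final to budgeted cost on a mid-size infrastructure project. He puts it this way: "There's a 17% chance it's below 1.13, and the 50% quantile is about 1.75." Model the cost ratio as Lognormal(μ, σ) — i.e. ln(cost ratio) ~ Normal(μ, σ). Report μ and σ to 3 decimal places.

If T ~ Lognormal(μ,σ) then ln T ~ Normal(μ,σ), so the p-quantile of ln T is μ + z_p·σ.
ln(1.13) = 0.1222 and ln(1.75) = 0.5596; z_{0.17} = -0.9542, z_{0.5} = 0.
σ = (0.5596 − 0.1222)/(0 − (-0.9542)) = 0.458.
μ = 0.1222 − (-0.9542)·0.458 = 0.560.

μ ≈ 0.560, σ ≈ 0.458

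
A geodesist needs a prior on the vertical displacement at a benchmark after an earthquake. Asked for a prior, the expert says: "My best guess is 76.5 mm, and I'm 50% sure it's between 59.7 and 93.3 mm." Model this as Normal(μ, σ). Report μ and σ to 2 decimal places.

A symmetric 50% interval runs μ ± z·σ with z = 0.6745.
Half-width = 16.8, so σ = 16.8/0.6745 = 24.91.
μ is the stated best guess, 76.50.

μ = 76.50, σ = 24.91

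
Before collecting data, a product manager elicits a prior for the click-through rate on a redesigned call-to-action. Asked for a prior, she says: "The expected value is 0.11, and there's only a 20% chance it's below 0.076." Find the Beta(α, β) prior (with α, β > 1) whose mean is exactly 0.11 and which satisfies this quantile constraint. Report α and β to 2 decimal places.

α ≈ 6.85, β ≈ 55.40

With mean 0.11 fixed, write α = 0.11s, β = 0.89s where s = α+β.
Need P(θ < 0.076) = 0.2 under Beta(0.11s, 0.89s). Normal approximation: (q−m)/√(m(1−m)/s) ≈ z_{0.2} = -0.842, so s ≈ 0.11·0.89·(-0.842)²/(0.076−0.11)² = 60.0.
At s = 60.0: P(θ<0.076) ≈ 0.206. Adjusting to match 0.2 gives s ≈ 62.25.
So α = 0.11·62.25 ≈ 6.85, β = 0.89·62.25 ≈ 55.40.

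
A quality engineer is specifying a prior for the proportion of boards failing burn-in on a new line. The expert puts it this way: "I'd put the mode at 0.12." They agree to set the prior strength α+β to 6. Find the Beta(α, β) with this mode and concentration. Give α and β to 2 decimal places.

For α,β > 1 the Beta mode is (α−1)/(α+β−2). With α+β = 6, the mode is (α−1)/4.
Set (α−1)/4 = 0.12 → α = 1 + 0.12·4 = 1.48.
β = 6 − α = 4.52.

α = 1.48, β = 4.52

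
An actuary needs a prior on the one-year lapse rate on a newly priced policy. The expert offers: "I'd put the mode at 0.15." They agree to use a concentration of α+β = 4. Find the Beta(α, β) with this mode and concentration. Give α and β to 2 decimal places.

α = 1.30, β = 2.70

For α,β > 1 the Beta mode is (α−1)/(α+β−2). With α+β = 4, the mode is (α−1)/2.
Set (α−1)/2 = 0.15 → α = 1 + 0.15·2 = 1.30.
β = 4 − α = 2.70.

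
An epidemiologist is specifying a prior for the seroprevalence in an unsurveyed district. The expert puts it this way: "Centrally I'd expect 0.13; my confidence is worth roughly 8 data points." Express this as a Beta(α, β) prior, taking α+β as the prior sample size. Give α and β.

α = 1.04, β = 6.96

Under the effective-sample-size interpretation, Beta(α, β) has prior mean α/(α+β) and prior sample size α+β.
So α+β = 8 and α/(α+β) = 0.13, giving α = 0.13·8 = 1.04 and β = 8 − 1.04 = 6.96.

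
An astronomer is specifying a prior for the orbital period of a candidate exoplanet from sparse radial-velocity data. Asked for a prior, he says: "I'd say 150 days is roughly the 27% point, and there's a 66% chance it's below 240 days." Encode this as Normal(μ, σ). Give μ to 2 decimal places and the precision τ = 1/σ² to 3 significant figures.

μ = 203.79, τ = 0.00013

The p-quantile of Normal(μ,σ) is μ + z_p·σ, with z_{0.27} = -0.6128 and z_{0.66} = 0.4125.
Eliminate σ: μ = (z₂·x₁ − z₁·x₂)/(z₂ − z₁) = (0.4125·150 − (-0.6128)·240)/1.025 = 203.79.
Then σ = (x₂ − x₁)/(z₂ − z₁) = (240 − 150)/1.025 = 87.78.
Precision τ = 1/σ² = 1/87.78² = 0.00013.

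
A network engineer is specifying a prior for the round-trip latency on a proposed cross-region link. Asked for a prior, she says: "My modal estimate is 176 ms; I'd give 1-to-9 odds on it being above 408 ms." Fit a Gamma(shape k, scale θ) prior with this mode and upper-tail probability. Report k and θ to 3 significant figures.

Gamma(k,θ) with k>1 has mode (k−1)θ, so θ = 176/(k−1).
Need P(X < 408) = 0.9 with θ tied to k this way. Start at k = 2, θ = 176: P(X<408) ≈ 0.673.
Too low — raise k to concentrate. Iterating converges to k ≈ 3.72.
Then θ = 176/(3.72−1) ≈ 64.7.

k ≈ 3.72, θ ≈ 64.7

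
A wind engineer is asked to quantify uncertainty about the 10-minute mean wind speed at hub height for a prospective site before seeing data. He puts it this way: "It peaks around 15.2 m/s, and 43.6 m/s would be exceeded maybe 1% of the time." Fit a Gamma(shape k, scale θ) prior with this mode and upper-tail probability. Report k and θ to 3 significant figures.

Gamma(k,θ) with k>1 has mode (k−1)θ, so θ = 15.2/(k−1).
Need P(X < 43.6) = 0.99 with θ tied to k this way. Start at k = 2, θ = 15.2: P(X<43.6) ≈ 0.780.
Too low — raise k to concentrate. Iterating converges to k ≈ 5.1.
Then θ = 15.2/(5.1−1) ≈ 3.71.

k ≈ 5.1, θ ≈ 3.71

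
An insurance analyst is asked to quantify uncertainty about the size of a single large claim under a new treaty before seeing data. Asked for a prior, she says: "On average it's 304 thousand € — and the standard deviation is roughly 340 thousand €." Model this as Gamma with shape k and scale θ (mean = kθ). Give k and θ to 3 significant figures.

k ≈ 0.799, θ ≈ 380

For Gamma(k, scale θ): mean = kθ, variance = kθ², so CV = 1/√k.
CV = SD/mean = 340/304 = 1.118, hence k = 1/CV² = 0.799.
Then θ = mean/k = 304/0.799 = 380.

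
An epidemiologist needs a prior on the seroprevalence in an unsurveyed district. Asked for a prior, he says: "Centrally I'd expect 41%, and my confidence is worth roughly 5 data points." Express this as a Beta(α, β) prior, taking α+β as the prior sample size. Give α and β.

Under the effective-sample-size interpretation, Beta(α, β) has prior mean α/(α+β) and prior sample size α+β.
So α+β = 5 and α/(α+β) = 0.41, giving α = 0.41·5 = 2.05 and β = 5 − 2.05 = 2.95.

α = 2.05, β = 2.95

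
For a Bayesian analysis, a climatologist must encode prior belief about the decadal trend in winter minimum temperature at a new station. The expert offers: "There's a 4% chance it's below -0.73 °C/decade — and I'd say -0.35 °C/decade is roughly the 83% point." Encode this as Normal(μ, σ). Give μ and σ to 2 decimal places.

μ = -0.48, σ = 0.14

The p-quantile of Normal(μ,σ) is μ + z_p·σ, with z_{0.04} = -1.751 and z_{0.83} = 0.9542.
Eliminate σ: μ = (z₂·x₁ − z₁·x₂)/(z₂ − z₁) = (0.9542·-0.73 − (-1.751)·-0.35)/2.705 = -0.48.
Then σ = (x₂ − x₁)/(z₂ − z₁) = (-0.35 − -0.73)/2.705 = 0.14.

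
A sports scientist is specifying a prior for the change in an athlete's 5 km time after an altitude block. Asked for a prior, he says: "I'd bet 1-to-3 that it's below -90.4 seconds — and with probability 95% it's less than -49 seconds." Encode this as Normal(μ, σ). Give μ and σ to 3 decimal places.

μ = -78.360, σ = 17.850

The p-quantile of Normal(μ,σ) is μ + z_p·σ, with z_{0.25} = -0.6745 and z_{0.95} = 1.645.
Eliminate σ: μ = (z₂·x₁ − z₁·x₂)/(z₂ − z₁) = (1.645·-90.4 − (-0.6745)·-49)/2.319 = -78.360.
Then σ = (x₂ − x₁)/(z₂ − z₁) = (-49 − -90.4)/2.319 = 17.850.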